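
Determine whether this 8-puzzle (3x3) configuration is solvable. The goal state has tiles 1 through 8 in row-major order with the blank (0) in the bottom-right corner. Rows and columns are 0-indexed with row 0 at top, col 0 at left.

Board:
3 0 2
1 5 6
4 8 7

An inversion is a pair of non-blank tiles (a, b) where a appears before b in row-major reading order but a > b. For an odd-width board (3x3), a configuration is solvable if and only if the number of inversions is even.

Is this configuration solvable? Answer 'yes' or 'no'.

Inversions (pairs i<j in row-major order where tile[i] > tile[j] > 0): 6
6 is even, so the puzzle is solvable.

Answer: yes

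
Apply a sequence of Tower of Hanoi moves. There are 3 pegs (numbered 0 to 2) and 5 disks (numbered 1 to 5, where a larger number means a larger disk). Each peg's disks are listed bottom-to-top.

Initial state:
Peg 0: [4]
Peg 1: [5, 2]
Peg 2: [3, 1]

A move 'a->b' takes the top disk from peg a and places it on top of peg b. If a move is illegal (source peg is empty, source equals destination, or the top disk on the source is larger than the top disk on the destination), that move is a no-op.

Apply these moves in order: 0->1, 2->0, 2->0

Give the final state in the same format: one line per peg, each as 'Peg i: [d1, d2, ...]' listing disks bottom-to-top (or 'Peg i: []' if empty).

After move 1 (0->1):
Peg 0: [4]
Peg 1: [5, 2]
Peg 2: [3, 1]

After move 2 (2->0):
Peg 0: [4, 1]
Peg 1: [5, 2]
Peg 2: [3]

After move 3 (2->0):
Peg 0: [4, 1]
Peg 1: [5, 2]
Peg 2: [3]

Answer: Peg 0: [4, 1]
Peg 1: [5, 2]
Peg 2: [3]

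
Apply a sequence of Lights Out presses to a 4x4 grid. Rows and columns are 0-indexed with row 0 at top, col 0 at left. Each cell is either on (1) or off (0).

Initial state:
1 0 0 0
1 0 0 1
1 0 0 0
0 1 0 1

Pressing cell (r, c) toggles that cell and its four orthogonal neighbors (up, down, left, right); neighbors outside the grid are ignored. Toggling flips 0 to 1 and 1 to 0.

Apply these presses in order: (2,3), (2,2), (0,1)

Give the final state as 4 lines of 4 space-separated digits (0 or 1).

After press 1 at (2,3):
1 0 0 0
1 0 0 0
1 0 1 1
0 1 0 0

After press 2 at (2,2):
1 0 0 0
1 0 1 0
1 1 0 0
0 1 1 0

After press 3 at (0,1):
0 1 1 0
1 1 1 0
1 1 0 0
0 1 1 0

Answer: 0 1 1 0
1 1 1 0
1 1 0 0
0 1 1 0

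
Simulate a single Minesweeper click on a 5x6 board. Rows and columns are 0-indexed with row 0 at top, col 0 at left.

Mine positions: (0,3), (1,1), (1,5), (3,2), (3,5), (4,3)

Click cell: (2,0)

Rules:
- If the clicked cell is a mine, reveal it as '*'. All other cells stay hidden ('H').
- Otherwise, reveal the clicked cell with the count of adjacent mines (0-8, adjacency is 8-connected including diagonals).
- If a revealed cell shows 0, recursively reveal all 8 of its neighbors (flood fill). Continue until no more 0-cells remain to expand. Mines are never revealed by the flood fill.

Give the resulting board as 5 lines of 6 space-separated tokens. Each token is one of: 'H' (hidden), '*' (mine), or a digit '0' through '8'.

H H H H H H
H H H H H H
1 H H H H H
H H H H H H
H H H H H H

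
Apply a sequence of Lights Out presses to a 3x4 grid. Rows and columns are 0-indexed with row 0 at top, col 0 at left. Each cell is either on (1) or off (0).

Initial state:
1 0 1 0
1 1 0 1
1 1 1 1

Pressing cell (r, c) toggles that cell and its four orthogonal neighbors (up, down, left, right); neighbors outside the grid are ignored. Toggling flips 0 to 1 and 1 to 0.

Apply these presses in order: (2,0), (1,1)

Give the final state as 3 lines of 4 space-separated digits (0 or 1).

After press 1 at (2,0):
1 0 1 0
0 1 0 1
0 0 1 1

After press 2 at (1,1):
1 1 1 0
1 0 1 1
0 1 1 1

Answer: 1 1 1 0
1 0 1 1
0 1 1 1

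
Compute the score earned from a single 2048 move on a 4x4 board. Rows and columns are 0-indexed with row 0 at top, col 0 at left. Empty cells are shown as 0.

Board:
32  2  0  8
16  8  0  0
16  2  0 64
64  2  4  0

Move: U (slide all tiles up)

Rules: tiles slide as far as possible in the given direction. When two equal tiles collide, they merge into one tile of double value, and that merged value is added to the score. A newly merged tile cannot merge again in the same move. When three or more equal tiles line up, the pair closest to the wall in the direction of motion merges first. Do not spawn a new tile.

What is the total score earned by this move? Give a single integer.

Slide up:
col 0: [32, 16, 16, 64] -> [32, 32, 64, 0]  score +32 (running 32)
col 1: [2, 8, 2, 2] -> [2, 8, 4, 0]  score +4 (running 36)
col 2: [0, 0, 0, 4] -> [4, 0, 0, 0]  score +0 (running 36)
col 3: [8, 0, 64, 0] -> [8, 64, 0, 0]  score +0 (running 36)
Board after move:
32  2  4  8
32  8  0 64
64  4  0  0
 0  0  0  0

Answer: 36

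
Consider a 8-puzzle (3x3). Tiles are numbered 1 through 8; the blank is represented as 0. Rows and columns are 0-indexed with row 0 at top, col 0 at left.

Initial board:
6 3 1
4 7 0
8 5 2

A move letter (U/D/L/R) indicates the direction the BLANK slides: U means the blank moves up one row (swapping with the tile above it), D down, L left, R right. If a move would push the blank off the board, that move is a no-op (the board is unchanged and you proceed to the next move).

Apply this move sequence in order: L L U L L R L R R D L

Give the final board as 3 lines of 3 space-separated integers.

Answer: 3 1 7
6 0 4
8 5 2

Derivation:
After move 1 (L):
6 3 1
4 0 7
8 5 2

After move 2 (L):
6 3 1
0 4 7
8 5 2

After move 3 (U):
0 3 1
6 4 7
8 5 2

After move 4 (L):
0 3 1
6 4 7
8 5 2

After move 5 (L):
0 3 1
6 4 7
8 5 2

After move 6 (R):
3 0 1
6 4 7
8 5 2

After move 7 (L):
0 3 1
6 4 7
8 5 2

After move 8 (R):
3 0 1
6 4 7
8 5 2

After move 9 (R):
3 1 0
6 4 7
8 5 2

After move 10 (D):
3 1 7
6 4 0
8 5 2

After move 11 (L):
3 1 7
6 0 4
8 5 2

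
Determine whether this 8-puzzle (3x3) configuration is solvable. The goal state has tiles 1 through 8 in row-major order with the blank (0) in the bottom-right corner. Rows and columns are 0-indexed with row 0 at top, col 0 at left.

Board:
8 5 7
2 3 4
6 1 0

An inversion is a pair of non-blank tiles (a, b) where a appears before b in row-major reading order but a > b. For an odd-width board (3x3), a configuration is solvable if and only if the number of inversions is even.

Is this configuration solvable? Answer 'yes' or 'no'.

Answer: yes

Derivation:
Inversions (pairs i<j in row-major order where tile[i] > tile[j] > 0): 20
20 is even, so the puzzle is solvable.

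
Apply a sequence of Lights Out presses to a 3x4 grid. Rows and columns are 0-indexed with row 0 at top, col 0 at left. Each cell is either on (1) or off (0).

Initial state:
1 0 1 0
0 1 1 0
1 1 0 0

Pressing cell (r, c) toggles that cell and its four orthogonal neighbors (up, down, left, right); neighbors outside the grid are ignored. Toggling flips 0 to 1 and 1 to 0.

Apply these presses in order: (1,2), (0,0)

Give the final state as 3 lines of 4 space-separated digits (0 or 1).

After press 1 at (1,2):
1 0 0 0
0 0 0 1
1 1 1 0

After press 2 at (0,0):
0 1 0 0
1 0 0 1
1 1 1 0

Answer: 0 1 0 0
1 0 0 1
1 1 1 0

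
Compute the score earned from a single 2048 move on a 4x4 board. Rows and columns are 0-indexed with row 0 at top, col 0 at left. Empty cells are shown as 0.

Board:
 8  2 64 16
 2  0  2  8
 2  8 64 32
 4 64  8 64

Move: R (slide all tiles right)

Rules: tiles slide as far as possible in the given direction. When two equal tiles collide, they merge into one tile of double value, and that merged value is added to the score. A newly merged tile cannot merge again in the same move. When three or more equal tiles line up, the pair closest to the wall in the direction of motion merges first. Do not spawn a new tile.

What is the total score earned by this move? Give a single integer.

Answer: 4

Derivation:
Slide right:
row 0: [8, 2, 64, 16] -> [8, 2, 64, 16]  score +0 (running 0)
row 1: [2, 0, 2, 8] -> [0, 0, 4, 8]  score +4 (running 4)
row 2: [2, 8, 64, 32] -> [2, 8, 64, 32]  score +0 (running 4)
row 3: [4, 64, 8, 64] -> [4, 64, 8, 64]  score +0 (running 4)
Board after move:
 8  2 64 16
 0  0  4  8
 2  8 64 32
 4 64  8 64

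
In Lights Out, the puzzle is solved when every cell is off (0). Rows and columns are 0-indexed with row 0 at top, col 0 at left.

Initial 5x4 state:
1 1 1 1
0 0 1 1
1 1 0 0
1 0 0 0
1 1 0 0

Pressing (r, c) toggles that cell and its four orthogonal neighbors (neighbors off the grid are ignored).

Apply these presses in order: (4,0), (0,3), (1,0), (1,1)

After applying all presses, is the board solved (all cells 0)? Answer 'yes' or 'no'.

After press 1 at (4,0):
1 1 1 1
0 0 1 1
1 1 0 0
0 0 0 0
0 0 0 0

After press 2 at (0,3):
1 1 0 0
0 0 1 0
1 1 0 0
0 0 0 0
0 0 0 0

After press 3 at (1,0):
0 1 0 0
1 1 1 0
0 1 0 0
0 0 0 0
0 0 0 0

After press 4 at (1,1):
0 0 0 0
0 0 0 0
0 0 0 0
0 0 0 0
0 0 0 0

Lights still on: 0

Answer: yes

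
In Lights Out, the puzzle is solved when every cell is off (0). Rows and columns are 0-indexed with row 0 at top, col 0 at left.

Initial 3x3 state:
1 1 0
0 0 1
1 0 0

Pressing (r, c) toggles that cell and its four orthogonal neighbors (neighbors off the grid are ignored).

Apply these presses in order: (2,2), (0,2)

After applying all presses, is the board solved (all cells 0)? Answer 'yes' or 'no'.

After press 1 at (2,2):
1 1 0
0 0 0
1 1 1

After press 2 at (0,2):
1 0 1
0 0 1
1 1 1

Lights still on: 6

Answer: no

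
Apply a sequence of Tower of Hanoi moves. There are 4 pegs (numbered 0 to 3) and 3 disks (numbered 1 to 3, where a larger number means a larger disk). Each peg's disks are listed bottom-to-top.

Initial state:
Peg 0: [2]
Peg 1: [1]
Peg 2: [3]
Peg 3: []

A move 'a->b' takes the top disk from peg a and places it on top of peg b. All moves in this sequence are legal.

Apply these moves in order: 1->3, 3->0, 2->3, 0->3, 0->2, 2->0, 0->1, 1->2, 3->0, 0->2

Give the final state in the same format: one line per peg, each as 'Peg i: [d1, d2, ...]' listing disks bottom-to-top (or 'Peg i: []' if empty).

After move 1 (1->3):
Peg 0: [2]
Peg 1: []
Peg 2: [3]
Peg 3: [1]

After move 2 (3->0):
Peg 0: [2, 1]
Peg 1: []
Peg 2: [3]
Peg 3: []

After move 3 (2->3):
Peg 0: [2, 1]
Peg 1: []
Peg 2: []
Peg 3: [3]

After move 4 (0->3):
Peg 0: [2]
Peg 1: []
Peg 2: []
Peg 3: [3, 1]

After move 5 (0->2):
Peg 0: []
Peg 1: []
Peg 2: [2]
Peg 3: [3, 1]

After move 6 (2->0):
Peg 0: [2]
Peg 1: []
Peg 2: []
Peg 3: [3, 1]

After move 7 (0->1):
Peg 0: []
Peg 1: [2]
Peg 2: []
Peg 3: [3, 1]

After move 8 (1->2):
Peg 0: []
Peg 1: []
Peg 2: [2]
Peg 3: [3, 1]

After move 9 (3->0):
Peg 0: [1]
Peg 1: []
Peg 2: [2]
Peg 3: [3]

After move 10 (0->2):
Peg 0: []
Peg 1: []
Peg 2: [2, 1]
Peg 3: [3]

Answer: Peg 0: []
Peg 1: []
Peg 2: [2, 1]
Peg 3: [3]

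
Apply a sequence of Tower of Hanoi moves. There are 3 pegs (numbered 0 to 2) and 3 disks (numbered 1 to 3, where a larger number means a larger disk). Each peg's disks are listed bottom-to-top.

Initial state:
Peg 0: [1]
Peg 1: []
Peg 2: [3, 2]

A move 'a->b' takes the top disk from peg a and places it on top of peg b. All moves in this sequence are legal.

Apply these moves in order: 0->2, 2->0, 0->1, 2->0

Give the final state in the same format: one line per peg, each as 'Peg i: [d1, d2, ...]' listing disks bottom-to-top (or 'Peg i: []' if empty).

After move 1 (0->2):
Peg 0: []
Peg 1: []
Peg 2: [3, 2, 1]

After move 2 (2->0):
Peg 0: [1]
Peg 1: []
Peg 2: [3, 2]

After move 3 (0->1):
Peg 0: []
Peg 1: [1]
Peg 2: [3, 2]

After move 4 (2->0):
Peg 0: [2]
Peg 1: [1]
Peg 2: [3]

Answer: Peg 0: [2]
Peg 1: [1]
Peg 2: [3]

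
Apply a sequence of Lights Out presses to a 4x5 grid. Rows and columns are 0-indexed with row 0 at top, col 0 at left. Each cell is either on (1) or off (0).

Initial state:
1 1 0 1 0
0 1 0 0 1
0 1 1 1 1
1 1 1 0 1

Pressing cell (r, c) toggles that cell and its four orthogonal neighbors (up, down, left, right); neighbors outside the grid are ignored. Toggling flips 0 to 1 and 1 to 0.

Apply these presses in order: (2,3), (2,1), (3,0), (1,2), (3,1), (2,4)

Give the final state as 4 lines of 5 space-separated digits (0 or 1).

Answer: 1 1 1 1 0
0 1 1 0 0
0 1 0 1 1
1 0 0 1 0

Derivation:
After press 1 at (2,3):
1 1 0 1 0
0 1 0 1 1
0 1 0 0 0
1 1 1 1 1

After press 2 at (2,1):
1 1 0 1 0
0 0 0 1 1
1 0 1 0 0
1 0 1 1 1

After press 3 at (3,0):
1 1 0 1 0
0 0 0 1 1
0 0 1 0 0
0 1 1 1 1

After press 4 at (1,2):
1 1 1 1 0
0 1 1 0 1
0 0 0 0 0
0 1 1 1 1

After press 5 at (3,1):
1 1 1 1 0
0 1 1 0 1
0 1 0 0 0
1 0 0 1 1

After press 6 at (2,4):
1 1 1 1 0
0 1 1 0 0
0 1 0 1 1
1 0 0 1 0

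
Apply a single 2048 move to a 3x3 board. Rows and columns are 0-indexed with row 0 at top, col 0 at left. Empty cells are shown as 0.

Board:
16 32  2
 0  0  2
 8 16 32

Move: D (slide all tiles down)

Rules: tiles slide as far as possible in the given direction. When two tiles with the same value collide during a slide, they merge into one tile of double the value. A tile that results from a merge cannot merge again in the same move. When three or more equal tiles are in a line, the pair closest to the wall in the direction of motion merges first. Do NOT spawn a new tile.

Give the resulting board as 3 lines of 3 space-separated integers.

Slide down:
col 0: [16, 0, 8] -> [0, 16, 8]
col 1: [32, 0, 16] -> [0, 32, 16]
col 2: [2, 2, 32] -> [0, 4, 32]

Answer:  0  0  0
16 32  4
 8 16 32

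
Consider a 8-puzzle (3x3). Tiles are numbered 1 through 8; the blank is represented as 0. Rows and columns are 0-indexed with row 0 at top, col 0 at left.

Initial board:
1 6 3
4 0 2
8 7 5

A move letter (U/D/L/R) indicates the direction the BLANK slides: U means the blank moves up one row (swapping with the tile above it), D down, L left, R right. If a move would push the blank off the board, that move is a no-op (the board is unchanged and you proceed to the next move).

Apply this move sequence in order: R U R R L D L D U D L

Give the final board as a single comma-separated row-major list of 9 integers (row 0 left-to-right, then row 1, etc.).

Answer: 1, 2, 6, 8, 4, 3, 0, 7, 5

Derivation:
After move 1 (R):
1 6 3
4 2 0
8 7 5

After move 2 (U):
1 6 0
4 2 3
8 7 5

After move 3 (R):
1 6 0
4 2 3
8 7 5

After move 4 (R):
1 6 0
4 2 3
8 7 5

After move 5 (L):
1 0 6
4 2 3
8 7 5

After move 6 (D):
1 2 6
4 0 3
8 7 5

After move 7 (L):
1 2 6
0 4 3
8 7 5

After move 8 (D):
1 2 6
8 4 3
0 7 5

After move 9 (U):
1 2 6
0 4 3
8 7 5

After move 10 (D):
1 2 6
8 4 3
0 7 5

After move 11 (L):
1 2 6
8 4 3
0 7 5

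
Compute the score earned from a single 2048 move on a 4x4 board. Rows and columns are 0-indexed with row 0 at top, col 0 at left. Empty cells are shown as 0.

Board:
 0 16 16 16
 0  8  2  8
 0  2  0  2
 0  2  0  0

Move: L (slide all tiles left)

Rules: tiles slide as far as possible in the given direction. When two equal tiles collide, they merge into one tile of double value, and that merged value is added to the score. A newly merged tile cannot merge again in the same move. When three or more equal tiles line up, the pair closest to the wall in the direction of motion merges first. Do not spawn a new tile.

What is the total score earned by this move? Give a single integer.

Slide left:
row 0: [0, 16, 16, 16] -> [32, 16, 0, 0]  score +32 (running 32)
row 1: [0, 8, 2, 8] -> [8, 2, 8, 0]  score +0 (running 32)
row 2: [0, 2, 0, 2] -> [4, 0, 0, 0]  score +4 (running 36)
row 3: [0, 2, 0, 0] -> [2, 0, 0, 0]  score +0 (running 36)
Board after move:
32 16  0  0
 8  2  8  0
 4  0  0  0
 2  0  0  0

Answer: 36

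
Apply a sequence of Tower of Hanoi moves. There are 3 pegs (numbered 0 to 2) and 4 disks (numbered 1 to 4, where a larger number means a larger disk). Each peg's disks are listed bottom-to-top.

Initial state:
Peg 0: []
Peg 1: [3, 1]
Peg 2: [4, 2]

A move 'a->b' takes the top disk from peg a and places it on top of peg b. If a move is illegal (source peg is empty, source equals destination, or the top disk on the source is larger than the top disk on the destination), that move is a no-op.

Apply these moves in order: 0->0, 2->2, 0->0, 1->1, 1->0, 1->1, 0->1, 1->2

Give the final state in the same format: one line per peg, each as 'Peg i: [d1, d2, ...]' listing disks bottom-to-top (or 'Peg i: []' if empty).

Answer: Peg 0: []
Peg 1: [3]
Peg 2: [4, 2, 1]

Derivation:
After move 1 (0->0):
Peg 0: []
Peg 1: [3, 1]
Peg 2: [4, 2]

After move 2 (2->2):
Peg 0: []
Peg 1: [3, 1]
Peg 2: [4, 2]

After move 3 (0->0):
Peg 0: []
Peg 1: [3, 1]
Peg 2: [4, 2]

After move 4 (1->1):
Peg 0: []
Peg 1: [3, 1]
Peg 2: [4, 2]

After move 5 (1->0):
Peg 0: [1]
Peg 1: [3]
Peg 2: [4, 2]

After move 6 (1->1):
Peg 0: [1]
Peg 1: [3]
Peg 2: [4, 2]

After move 7 (0->1):
Peg 0: []
Peg 1: [3, 1]
Peg 2: [4, 2]

After move 8 (1->2):
Peg 0: []
Peg 1: [3]
Peg 2: [4, 2, 1]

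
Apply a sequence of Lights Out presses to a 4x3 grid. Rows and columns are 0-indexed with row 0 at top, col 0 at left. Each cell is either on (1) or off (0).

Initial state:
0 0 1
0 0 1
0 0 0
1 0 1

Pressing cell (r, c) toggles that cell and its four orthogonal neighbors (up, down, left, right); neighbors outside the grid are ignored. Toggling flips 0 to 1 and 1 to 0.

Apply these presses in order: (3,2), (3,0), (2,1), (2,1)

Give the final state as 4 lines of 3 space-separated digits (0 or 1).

After press 1 at (3,2):
0 0 1
0 0 1
0 0 1
1 1 0

After press 2 at (3,0):
0 0 1
0 0 1
1 0 1
0 0 0

After press 3 at (2,1):
0 0 1
0 1 1
0 1 0
0 1 0

After press 4 at (2,1):
0 0 1
0 0 1
1 0 1
0 0 0

Answer: 0 0 1
0 0 1
1 0 1
0 0 0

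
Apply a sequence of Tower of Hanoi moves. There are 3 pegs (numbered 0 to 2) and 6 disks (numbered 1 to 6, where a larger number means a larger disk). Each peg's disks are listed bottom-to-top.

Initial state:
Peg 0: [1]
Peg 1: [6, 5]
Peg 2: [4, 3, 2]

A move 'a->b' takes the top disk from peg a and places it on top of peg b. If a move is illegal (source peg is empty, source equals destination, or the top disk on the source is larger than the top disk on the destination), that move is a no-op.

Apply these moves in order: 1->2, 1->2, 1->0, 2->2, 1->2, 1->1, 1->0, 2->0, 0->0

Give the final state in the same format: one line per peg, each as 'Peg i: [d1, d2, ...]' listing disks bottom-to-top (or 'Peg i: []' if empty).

Answer: Peg 0: [1]
Peg 1: [6, 5]
Peg 2: [4, 3, 2]

Derivation:
After move 1 (1->2):
Peg 0: [1]
Peg 1: [6, 5]
Peg 2: [4, 3, 2]

After move 2 (1->2):
Peg 0: [1]
Peg 1: [6, 5]
Peg 2: [4, 3, 2]

After move 3 (1->0):
Peg 0: [1]
Peg 1: [6, 5]
Peg 2: [4, 3, 2]

After move 4 (2->2):
Peg 0: [1]
Peg 1: [6, 5]
Peg 2: [4, 3, 2]

After move 5 (1->2):
Peg 0: [1]
Peg 1: [6, 5]
Peg 2: [4, 3, 2]

After move 6 (1->1):
Peg 0: [1]
Peg 1: [6, 5]
Peg 2: [4, 3, 2]

After move 7 (1->0):
Peg 0: [1]
Peg 1: [6, 5]
Peg 2: [4, 3, 2]

After move 8 (2->0):
Peg 0: [1]
Peg 1: [6, 5]
Peg 2: [4, 3, 2]

After move 9 (0->0):
Peg 0: [1]
Peg 1: [6, 5]
Peg 2: [4, 3, 2]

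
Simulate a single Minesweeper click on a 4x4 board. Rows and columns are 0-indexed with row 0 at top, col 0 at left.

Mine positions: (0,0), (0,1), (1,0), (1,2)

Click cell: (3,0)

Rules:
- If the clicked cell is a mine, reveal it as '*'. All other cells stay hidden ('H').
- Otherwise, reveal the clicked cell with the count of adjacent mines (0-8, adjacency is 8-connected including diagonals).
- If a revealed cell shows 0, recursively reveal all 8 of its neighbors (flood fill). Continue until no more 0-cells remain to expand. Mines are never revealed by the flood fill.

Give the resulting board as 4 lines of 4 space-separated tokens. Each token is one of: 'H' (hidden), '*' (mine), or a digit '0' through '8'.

H H H H
H H H H
1 2 1 1
0 0 0 0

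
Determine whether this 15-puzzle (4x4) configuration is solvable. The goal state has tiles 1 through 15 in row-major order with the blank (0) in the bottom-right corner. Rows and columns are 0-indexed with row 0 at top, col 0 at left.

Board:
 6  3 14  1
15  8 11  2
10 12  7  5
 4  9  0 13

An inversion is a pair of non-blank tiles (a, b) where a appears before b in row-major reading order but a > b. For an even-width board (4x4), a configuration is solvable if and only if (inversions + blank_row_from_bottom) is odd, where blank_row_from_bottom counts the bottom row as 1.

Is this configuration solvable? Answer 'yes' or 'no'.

Inversions: 49
Blank is in row 3 (0-indexed from top), which is row 1 counting from the bottom (bottom = 1).
49 + 1 = 50, which is even, so the puzzle is not solvable.

Answer: no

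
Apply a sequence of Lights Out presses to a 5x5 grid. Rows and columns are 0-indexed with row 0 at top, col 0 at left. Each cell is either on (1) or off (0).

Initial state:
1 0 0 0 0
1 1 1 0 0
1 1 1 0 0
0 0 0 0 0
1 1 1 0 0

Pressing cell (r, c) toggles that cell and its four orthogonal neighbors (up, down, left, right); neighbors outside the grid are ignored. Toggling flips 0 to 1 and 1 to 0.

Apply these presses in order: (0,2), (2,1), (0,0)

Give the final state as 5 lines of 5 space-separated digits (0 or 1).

Answer: 0 0 1 1 0
0 0 0 0 0
0 0 0 0 0
0 1 0 0 0
1 1 1 0 0

Derivation:
After press 1 at (0,2):
1 1 1 1 0
1 1 0 0 0
1 1 1 0 0
0 0 0 0 0
1 1 1 0 0

After press 2 at (2,1):
1 1 1 1 0
1 0 0 0 0
0 0 0 0 0
0 1 0 0 0
1 1 1 0 0

After press 3 at (0,0):
0 0 1 1 0
0 0 0 0 0
0 0 0 0 0
0 1 0 0 0
1 1 1 0 0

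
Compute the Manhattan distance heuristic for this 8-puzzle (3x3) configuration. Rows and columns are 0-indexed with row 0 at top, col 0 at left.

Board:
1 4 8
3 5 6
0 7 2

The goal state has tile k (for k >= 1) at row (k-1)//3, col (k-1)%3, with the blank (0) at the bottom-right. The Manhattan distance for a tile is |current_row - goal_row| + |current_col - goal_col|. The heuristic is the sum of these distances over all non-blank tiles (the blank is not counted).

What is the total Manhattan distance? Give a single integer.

Answer: 12

Derivation:
Tile 1: (0,0)->(0,0) = 0
Tile 4: (0,1)->(1,0) = 2
Tile 8: (0,2)->(2,1) = 3
Tile 3: (1,0)->(0,2) = 3
Tile 5: (1,1)->(1,1) = 0
Tile 6: (1,2)->(1,2) = 0
Tile 7: (2,1)->(2,0) = 1
Tile 2: (2,2)->(0,1) = 3
Sum: 0 + 2 + 3 + 3 + 0 + 0 + 1 + 3 = 12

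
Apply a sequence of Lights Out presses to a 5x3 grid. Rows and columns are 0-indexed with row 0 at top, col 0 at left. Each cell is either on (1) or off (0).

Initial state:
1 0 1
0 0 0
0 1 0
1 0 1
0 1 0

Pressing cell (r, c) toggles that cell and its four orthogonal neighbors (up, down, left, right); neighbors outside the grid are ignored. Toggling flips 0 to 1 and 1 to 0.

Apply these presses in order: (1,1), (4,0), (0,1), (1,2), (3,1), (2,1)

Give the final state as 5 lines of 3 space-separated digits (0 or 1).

After press 1 at (1,1):
1 1 1
1 1 1
0 0 0
1 0 1
0 1 0

After press 2 at (4,0):
1 1 1
1 1 1
0 0 0
0 0 1
1 0 0

After press 3 at (0,1):
0 0 0
1 0 1
0 0 0
0 0 1
1 0 0

After press 4 at (1,2):
0 0 1
1 1 0
0 0 1
0 0 1
1 0 0

After press 5 at (3,1):
0 0 1
1 1 0
0 1 1
1 1 0
1 1 0

After press 6 at (2,1):
0 0 1
1 0 0
1 0 0
1 0 0
1 1 0

Answer: 0 0 1
1 0 0
1 0 0
1 0 0
1 1 0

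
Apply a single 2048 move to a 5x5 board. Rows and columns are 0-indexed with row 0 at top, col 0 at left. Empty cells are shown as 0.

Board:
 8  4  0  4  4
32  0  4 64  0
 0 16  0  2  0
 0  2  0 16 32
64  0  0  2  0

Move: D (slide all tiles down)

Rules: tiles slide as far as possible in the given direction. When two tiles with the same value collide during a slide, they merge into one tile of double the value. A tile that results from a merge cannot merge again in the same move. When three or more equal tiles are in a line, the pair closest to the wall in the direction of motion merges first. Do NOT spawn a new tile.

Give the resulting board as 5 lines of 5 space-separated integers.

Answer:  0  0  0  4  0
 0  0  0 64  0
 8  4  0  2  0
32 16  0 16  4
64  2  4  2 32

Derivation:
Slide down:
col 0: [8, 32, 0, 0, 64] -> [0, 0, 8, 32, 64]
col 1: [4, 0, 16, 2, 0] -> [0, 0, 4, 16, 2]
col 2: [0, 4, 0, 0, 0] -> [0, 0, 0, 0, 4]
col 3: [4, 64, 2, 16, 2] -> [4, 64, 2, 16, 2]
col 4: [4, 0, 0, 32, 0] -> [0, 0, 0, 4, 32]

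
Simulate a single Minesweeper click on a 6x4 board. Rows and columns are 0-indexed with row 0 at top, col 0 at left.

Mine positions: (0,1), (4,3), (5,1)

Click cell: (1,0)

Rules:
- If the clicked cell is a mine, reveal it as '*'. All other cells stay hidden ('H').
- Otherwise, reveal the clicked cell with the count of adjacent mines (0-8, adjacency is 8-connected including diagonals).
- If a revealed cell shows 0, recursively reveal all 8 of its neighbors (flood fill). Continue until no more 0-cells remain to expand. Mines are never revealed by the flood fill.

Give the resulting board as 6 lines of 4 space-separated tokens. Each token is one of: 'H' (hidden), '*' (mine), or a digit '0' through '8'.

H H H H
1 H H H
H H H H
H H H H
H H H H
H H H H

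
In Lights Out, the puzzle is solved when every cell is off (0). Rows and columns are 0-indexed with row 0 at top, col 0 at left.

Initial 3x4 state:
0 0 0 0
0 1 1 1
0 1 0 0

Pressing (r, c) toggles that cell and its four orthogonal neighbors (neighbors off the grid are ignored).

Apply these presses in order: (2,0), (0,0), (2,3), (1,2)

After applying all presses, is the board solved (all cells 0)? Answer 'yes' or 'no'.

After press 1 at (2,0):
0 0 0 0
1 1 1 1
1 0 0 0

After press 2 at (0,0):
1 1 0 0
0 1 1 1
1 0 0 0

After press 3 at (2,3):
1 1 0 0
0 1 1 0
1 0 1 1

After press 4 at (1,2):
1 1 1 0
0 0 0 1
1 0 0 1

Lights still on: 6

Answer: no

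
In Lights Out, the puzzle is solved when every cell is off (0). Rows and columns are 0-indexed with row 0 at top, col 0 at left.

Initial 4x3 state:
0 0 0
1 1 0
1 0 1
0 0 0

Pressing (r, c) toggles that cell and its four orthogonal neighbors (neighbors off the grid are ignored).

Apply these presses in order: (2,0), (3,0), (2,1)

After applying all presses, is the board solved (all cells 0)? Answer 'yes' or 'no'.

After press 1 at (2,0):
0 0 0
0 1 0
0 1 1
1 0 0

After press 2 at (3,0):
0 0 0
0 1 0
1 1 1
0 1 0

After press 3 at (2,1):
0 0 0
0 0 0
0 0 0
0 0 0

Lights still on: 0

Answer: yes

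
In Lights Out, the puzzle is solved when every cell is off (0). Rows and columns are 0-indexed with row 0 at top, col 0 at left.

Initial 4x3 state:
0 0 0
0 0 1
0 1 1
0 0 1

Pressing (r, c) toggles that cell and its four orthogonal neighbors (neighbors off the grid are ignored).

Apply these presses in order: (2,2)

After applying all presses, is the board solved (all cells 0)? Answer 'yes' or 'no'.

Answer: yes

Derivation:
After press 1 at (2,2):
0 0 0
0 0 0
0 0 0
0 0 0

Lights still on: 0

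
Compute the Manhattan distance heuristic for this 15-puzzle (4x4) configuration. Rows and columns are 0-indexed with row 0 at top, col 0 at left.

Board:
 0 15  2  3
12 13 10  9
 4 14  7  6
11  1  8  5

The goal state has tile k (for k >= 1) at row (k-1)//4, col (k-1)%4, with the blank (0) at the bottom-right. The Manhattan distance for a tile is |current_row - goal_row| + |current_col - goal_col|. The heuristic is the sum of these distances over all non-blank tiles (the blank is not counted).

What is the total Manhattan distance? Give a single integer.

Tile 15: (0,1)->(3,2) = 4
Tile 2: (0,2)->(0,1) = 1
Tile 3: (0,3)->(0,2) = 1
Tile 12: (1,0)->(2,3) = 4
Tile 13: (1,1)->(3,0) = 3
Tile 10: (1,2)->(2,1) = 2
Tile 9: (1,3)->(2,0) = 4
Tile 4: (2,0)->(0,3) = 5
Tile 14: (2,1)->(3,1) = 1
Tile 7: (2,2)->(1,2) = 1
Tile 6: (2,3)->(1,1) = 3
Tile 11: (3,0)->(2,2) = 3
Tile 1: (3,1)->(0,0) = 4
Tile 8: (3,2)->(1,3) = 3
Tile 5: (3,3)->(1,0) = 5
Sum: 4 + 1 + 1 + 4 + 3 + 2 + 4 + 5 + 1 + 1 + 3 + 3 + 4 + 3 + 5 = 44

Answer: 44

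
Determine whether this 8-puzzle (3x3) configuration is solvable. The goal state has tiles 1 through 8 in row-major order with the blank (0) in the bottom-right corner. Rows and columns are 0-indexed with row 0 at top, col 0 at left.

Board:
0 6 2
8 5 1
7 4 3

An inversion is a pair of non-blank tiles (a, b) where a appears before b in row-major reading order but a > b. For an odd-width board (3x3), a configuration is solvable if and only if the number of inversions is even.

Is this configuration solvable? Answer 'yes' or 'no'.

Answer: no

Derivation:
Inversions (pairs i<j in row-major order where tile[i] > tile[j] > 0): 17
17 is odd, so the puzzle is not solvable.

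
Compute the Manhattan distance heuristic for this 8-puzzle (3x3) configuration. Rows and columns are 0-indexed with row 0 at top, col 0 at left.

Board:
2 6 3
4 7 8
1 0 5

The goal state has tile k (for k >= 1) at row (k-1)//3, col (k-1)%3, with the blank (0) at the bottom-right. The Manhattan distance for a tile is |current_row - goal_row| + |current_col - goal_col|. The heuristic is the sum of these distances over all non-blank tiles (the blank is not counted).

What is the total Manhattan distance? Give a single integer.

Answer: 11

Derivation:
Tile 2: at (0,0), goal (0,1), distance |0-0|+|0-1| = 1
Tile 6: at (0,1), goal (1,2), distance |0-1|+|1-2| = 2
Tile 3: at (0,2), goal (0,2), distance |0-0|+|2-2| = 0
Tile 4: at (1,0), goal (1,0), distance |1-1|+|0-0| = 0
Tile 7: at (1,1), goal (2,0), distance |1-2|+|1-0| = 2
Tile 8: at (1,2), goal (2,1), distance |1-2|+|2-1| = 2
Tile 1: at (2,0), goal (0,0), distance |2-0|+|0-0| = 2
Tile 5: at (2,2), goal (1,1), distance |2-1|+|2-1| = 2
Sum: 1 + 2 + 0 + 0 + 2 + 2 + 2 + 2 = 11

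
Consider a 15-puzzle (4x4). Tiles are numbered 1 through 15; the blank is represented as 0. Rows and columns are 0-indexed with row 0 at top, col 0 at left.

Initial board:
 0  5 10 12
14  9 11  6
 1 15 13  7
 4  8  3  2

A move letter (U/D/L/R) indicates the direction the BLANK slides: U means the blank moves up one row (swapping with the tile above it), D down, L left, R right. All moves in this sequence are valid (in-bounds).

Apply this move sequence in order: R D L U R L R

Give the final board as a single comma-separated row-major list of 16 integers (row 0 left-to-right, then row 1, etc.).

After move 1 (R):
 5  0 10 12
14  9 11  6
 1 15 13  7
 4  8  3  2

After move 2 (D):
 5  9 10 12
14  0 11  6
 1 15 13  7
 4  8  3  2

After move 3 (L):
 5  9 10 12
 0 14 11  6
 1 15 13  7
 4  8  3  2

After move 4 (U):
 0  9 10 12
 5 14 11  6
 1 15 13  7
 4  8  3  2

After move 5 (R):
 9  0 10 12
 5 14 11  6
 1 15 13  7
 4  8  3  2

After move 6 (L):
 0  9 10 12
 5 14 11  6
 1 15 13  7
 4  8  3  2

After move 7 (R):
 9  0 10 12
 5 14 11  6
 1 15 13  7
 4  8  3  2

Answer: 9, 0, 10, 12, 5, 14, 11, 6, 1, 15, 13, 7, 4, 8, 3, 2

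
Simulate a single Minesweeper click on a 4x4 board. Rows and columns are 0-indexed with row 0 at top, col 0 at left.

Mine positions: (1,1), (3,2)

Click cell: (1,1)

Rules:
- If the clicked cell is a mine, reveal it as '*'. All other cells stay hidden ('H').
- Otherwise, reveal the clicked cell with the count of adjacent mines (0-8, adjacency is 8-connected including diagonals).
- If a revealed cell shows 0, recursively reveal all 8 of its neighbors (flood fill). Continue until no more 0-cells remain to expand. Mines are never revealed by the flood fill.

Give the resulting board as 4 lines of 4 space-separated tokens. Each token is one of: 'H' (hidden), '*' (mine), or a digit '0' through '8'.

H H H H
H * H H
H H H H
H H H H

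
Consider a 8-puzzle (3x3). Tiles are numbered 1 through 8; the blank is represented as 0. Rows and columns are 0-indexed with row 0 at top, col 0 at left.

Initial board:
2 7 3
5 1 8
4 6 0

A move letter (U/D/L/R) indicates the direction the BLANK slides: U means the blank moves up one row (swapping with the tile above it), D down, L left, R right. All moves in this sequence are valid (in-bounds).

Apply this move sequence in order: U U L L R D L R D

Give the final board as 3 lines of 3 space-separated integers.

After move 1 (U):
2 7 3
5 1 0
4 6 8

After move 2 (U):
2 7 0
5 1 3
4 6 8

After move 3 (L):
2 0 7
5 1 3
4 6 8

After move 4 (L):
0 2 7
5 1 3
4 6 8

After move 5 (R):
2 0 7
5 1 3
4 6 8

After move 6 (D):
2 1 7
5 0 3
4 6 8

After move 7 (L):
2 1 7
0 5 3
4 6 8

After move 8 (R):
2 1 7
5 0 3
4 6 8

After move 9 (D):
2 1 7
5 6 3
4 0 8

Answer: 2 1 7
5 6 3
4 0 8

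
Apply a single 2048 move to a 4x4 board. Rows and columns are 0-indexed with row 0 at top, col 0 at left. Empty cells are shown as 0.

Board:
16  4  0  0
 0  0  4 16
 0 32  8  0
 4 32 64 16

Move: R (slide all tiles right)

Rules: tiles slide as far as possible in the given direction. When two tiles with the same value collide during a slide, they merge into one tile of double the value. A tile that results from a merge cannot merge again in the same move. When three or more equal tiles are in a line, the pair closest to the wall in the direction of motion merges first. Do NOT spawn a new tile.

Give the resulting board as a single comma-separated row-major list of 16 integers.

Slide right:
row 0: [16, 4, 0, 0] -> [0, 0, 16, 4]
row 1: [0, 0, 4, 16] -> [0, 0, 4, 16]
row 2: [0, 32, 8, 0] -> [0, 0, 32, 8]
row 3: [4, 32, 64, 16] -> [4, 32, 64, 16]

Answer: 0, 0, 16, 4, 0, 0, 4, 16, 0, 0, 32, 8, 4, 32, 64, 16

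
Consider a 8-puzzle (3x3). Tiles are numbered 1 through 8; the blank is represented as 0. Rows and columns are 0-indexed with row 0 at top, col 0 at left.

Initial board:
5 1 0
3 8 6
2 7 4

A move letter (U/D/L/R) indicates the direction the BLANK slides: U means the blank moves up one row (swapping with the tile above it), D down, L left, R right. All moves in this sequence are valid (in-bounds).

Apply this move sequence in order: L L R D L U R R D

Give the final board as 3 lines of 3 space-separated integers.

Answer: 8 1 6
5 3 0
2 7 4

Derivation:
After move 1 (L):
5 0 1
3 8 6
2 7 4

After move 2 (L):
0 5 1
3 8 6
2 7 4

After move 3 (R):
5 0 1
3 8 6
2 7 4

After move 4 (D):
5 8 1
3 0 6
2 7 4

After move 5 (L):
5 8 1
0 3 6
2 7 4

After move 6 (U):
0 8 1
5 3 6
2 7 4

After move 7 (R):
8 0 1
5 3 6
2 7 4

After move 8 (R):
8 1 0
5 3 6
2 7 4

After move 9 (D):
8 1 6
5 3 0
2 7 4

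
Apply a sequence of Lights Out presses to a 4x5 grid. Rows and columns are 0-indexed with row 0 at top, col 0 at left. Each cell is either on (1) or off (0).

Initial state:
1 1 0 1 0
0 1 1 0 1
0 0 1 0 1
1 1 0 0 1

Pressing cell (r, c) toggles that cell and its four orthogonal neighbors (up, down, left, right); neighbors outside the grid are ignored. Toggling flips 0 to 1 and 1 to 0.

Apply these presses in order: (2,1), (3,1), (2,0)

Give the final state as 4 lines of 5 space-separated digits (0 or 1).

Answer: 1 1 0 1 0
1 0 1 0 1
0 1 0 0 1
1 1 1 0 1

Derivation:
After press 1 at (2,1):
1 1 0 1 0
0 0 1 0 1
1 1 0 0 1
1 0 0 0 1

After press 2 at (3,1):
1 1 0 1 0
0 0 1 0 1
1 0 0 0 1
0 1 1 0 1

After press 3 at (2,0):
1 1 0 1 0
1 0 1 0 1
0 1 0 0 1
1 1 1 0 1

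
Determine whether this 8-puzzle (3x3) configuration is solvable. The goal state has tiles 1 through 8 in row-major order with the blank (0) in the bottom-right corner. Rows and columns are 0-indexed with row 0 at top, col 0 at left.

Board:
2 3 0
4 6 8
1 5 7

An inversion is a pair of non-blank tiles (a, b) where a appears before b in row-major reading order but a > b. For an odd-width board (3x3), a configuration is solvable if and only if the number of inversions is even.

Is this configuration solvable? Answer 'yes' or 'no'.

Inversions (pairs i<j in row-major order where tile[i] > tile[j] > 0): 8
8 is even, so the puzzle is solvable.

Answer: yes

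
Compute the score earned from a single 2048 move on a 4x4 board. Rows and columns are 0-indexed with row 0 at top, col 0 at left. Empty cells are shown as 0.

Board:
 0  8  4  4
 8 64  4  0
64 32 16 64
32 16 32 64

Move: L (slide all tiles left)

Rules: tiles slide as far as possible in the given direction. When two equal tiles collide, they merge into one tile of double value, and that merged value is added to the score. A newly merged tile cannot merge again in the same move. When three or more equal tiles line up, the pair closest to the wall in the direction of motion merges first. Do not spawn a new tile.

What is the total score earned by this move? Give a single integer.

Slide left:
row 0: [0, 8, 4, 4] -> [8, 8, 0, 0]  score +8 (running 8)
row 1: [8, 64, 4, 0] -> [8, 64, 4, 0]  score +0 (running 8)
row 2: [64, 32, 16, 64] -> [64, 32, 16, 64]  score +0 (running 8)
row 3: [32, 16, 32, 64] -> [32, 16, 32, 64]  score +0 (running 8)
Board after move:
 8  8  0  0
 8 64  4  0
64 32 16 64
32 16 32 64

Answer: 8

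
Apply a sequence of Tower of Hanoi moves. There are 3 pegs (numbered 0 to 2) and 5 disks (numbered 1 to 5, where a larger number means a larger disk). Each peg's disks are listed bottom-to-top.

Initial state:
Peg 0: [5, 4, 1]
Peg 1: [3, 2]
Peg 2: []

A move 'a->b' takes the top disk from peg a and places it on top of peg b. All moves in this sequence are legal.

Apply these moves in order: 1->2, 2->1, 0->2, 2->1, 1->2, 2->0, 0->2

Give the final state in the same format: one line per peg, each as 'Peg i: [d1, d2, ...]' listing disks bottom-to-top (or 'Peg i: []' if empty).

Answer: Peg 0: [5, 4]
Peg 1: [3, 2]
Peg 2: [1]

Derivation:
After move 1 (1->2):
Peg 0: [5, 4, 1]
Peg 1: [3]
Peg 2: [2]

After move 2 (2->1):
Peg 0: [5, 4, 1]
Peg 1: [3, 2]
Peg 2: []

After move 3 (0->2):
Peg 0: [5, 4]
Peg 1: [3, 2]
Peg 2: [1]

After move 4 (2->1):
Peg 0: [5, 4]
Peg 1: [3, 2, 1]
Peg 2: []

After move 5 (1->2):
Peg 0: [5, 4]
Peg 1: [3, 2]
Peg 2: [1]

After move 6 (2->0):
Peg 0: [5, 4, 1]
Peg 1: [3, 2]
Peg 2: []

After move 7 (0->2):
Peg 0: [5, 4]
Peg 1: [3, 2]
Peg 2: [1]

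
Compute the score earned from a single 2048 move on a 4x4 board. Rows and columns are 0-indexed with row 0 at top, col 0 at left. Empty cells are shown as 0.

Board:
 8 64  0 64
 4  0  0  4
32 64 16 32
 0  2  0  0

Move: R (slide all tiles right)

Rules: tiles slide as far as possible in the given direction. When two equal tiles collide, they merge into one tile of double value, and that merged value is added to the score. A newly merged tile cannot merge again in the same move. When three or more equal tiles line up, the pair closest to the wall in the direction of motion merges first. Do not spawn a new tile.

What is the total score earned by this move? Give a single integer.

Answer: 136

Derivation:
Slide right:
row 0: [8, 64, 0, 64] -> [0, 0, 8, 128]  score +128 (running 128)
row 1: [4, 0, 0, 4] -> [0, 0, 0, 8]  score +8 (running 136)
row 2: [32, 64, 16, 32] -> [32, 64, 16, 32]  score +0 (running 136)
row 3: [0, 2, 0, 0] -> [0, 0, 0, 2]  score +0 (running 136)
Board after move:
  0   0   8 128
  0   0   0   8
 32  64  16  32
  0   0   0   2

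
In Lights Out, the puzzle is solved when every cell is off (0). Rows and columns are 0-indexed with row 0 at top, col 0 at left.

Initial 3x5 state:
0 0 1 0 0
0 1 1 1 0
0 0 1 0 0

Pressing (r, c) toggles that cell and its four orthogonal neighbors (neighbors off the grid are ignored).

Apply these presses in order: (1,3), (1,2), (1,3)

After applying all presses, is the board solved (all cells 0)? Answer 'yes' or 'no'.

After press 1 at (1,3):
0 0 1 1 0
0 1 0 0 1
0 0 1 1 0

After press 2 at (1,2):
0 0 0 1 0
0 0 1 1 1
0 0 0 1 0

After press 3 at (1,3):
0 0 0 0 0
0 0 0 0 0
0 0 0 0 0

Lights still on: 0

Answer: yes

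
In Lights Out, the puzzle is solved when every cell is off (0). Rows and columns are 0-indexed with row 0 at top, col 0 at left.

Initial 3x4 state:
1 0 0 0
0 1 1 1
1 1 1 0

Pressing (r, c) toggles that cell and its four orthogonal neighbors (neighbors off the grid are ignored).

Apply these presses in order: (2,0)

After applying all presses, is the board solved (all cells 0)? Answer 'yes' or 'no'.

After press 1 at (2,0):
1 0 0 0
1 1 1 1
0 0 1 0

Lights still on: 6

Answer: no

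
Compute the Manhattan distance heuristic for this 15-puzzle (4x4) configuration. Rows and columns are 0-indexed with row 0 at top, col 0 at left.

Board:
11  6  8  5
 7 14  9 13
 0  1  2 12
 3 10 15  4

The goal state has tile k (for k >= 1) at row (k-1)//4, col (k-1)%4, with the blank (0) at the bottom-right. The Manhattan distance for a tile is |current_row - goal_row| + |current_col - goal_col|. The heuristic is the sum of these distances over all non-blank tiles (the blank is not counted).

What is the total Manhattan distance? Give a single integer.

Tile 11: at (0,0), goal (2,2), distance |0-2|+|0-2| = 4
Tile 6: at (0,1), goal (1,1), distance |0-1|+|1-1| = 1
Tile 8: at (0,2), goal (1,3), distance |0-1|+|2-3| = 2
Tile 5: at (0,3), goal (1,0), distance |0-1|+|3-0| = 4
Tile 7: at (1,0), goal (1,2), distance |1-1|+|0-2| = 2
Tile 14: at (1,1), goal (3,1), distance |1-3|+|1-1| = 2
Tile 9: at (1,2), goal (2,0), distance |1-2|+|2-0| = 3
Tile 13: at (1,3), goal (3,0), distance |1-3|+|3-0| = 5
Tile 1: at (2,1), goal (0,0), distance |2-0|+|1-0| = 3
Tile 2: at (2,2), goal (0,1), distance |2-0|+|2-1| = 3
Tile 12: at (2,3), goal (2,3), distance |2-2|+|3-3| = 0
Tile 3: at (3,0), goal (0,2), distance |3-0|+|0-2| = 5
Tile 10: at (3,1), goal (2,1), distance |3-2|+|1-1| = 1
Tile 15: at (3,2), goal (3,2), distance |3-3|+|2-2| = 0
Tile 4: at (3,3), goal (0,3), distance |3-0|+|3-3| = 3
Sum: 4 + 1 + 2 + 4 + 2 + 2 + 3 + 5 + 3 + 3 + 0 + 5 + 1 + 0 + 3 = 38

Answer: 38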